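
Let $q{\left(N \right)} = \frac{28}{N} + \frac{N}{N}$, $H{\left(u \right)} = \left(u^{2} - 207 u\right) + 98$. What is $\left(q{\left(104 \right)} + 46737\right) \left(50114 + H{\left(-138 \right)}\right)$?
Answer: $\frac{59436402645}{13} \approx 4.572 \cdot 10^{9}$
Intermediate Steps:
$H{\left(u \right)} = 98 + u^{2} - 207 u$
$q{\left(N \right)} = 1 + \frac{28}{N}$ ($q{\left(N \right)} = \frac{28}{N} + 1 = 1 + \frac{28}{N}$)
$\left(q{\left(104 \right)} + 46737\right) \left(50114 + H{\left(-138 \right)}\right) = \left(\frac{28 + 104}{104} + 46737\right) \left(50114 + \left(98 + \left(-138\right)^{2} - -28566\right)\right) = \left(\frac{1}{104} \cdot 132 + 46737\right) \left(50114 + \left(98 + 19044 + 28566\right)\right) = \left(\frac{33}{26} + 46737\right) \left(50114 + 47708\right) = \frac{1215195}{26} \cdot 97822 = \frac{59436402645}{13}$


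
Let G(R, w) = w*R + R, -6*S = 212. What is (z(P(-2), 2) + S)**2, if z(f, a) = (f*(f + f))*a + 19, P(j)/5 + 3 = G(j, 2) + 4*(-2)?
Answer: 7508395801/9 ≈ 8.3427e+8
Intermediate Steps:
S = -106/3 (S = -1/6*212 = -106/3 ≈ -35.333)
G(R, w) = R + R*w (G(R, w) = R*w + R = R + R*w)
P(j) = -55 + 15*j (P(j) = -15 + 5*(j*(1 + 2) + 4*(-2)) = -15 + 5*(j*3 - 8) = -15 + 5*(3*j - 8) = -15 + 5*(-8 + 3*j) = -15 + (-40 + 15*j) = -55 + 15*j)
z(f, a) = 19 + 2*a*f**2 (z(f, a) = (f*(2*f))*a + 19 = (2*f**2)*a + 19 = 2*a*f**2 + 19 = 19 + 2*a*f**2)
(z(P(-2), 2) + S)**2 = ((19 + 2*2*(-55 + 15*(-2))**2) - 106/3)**2 = ((19 + 2*2*(-55 - 30)**2) - 106/3)**2 = ((19 + 2*2*(-85)**2) - 106/3)**2 = ((19 + 2*2*7225) - 106/3)**2 = ((19 + 28900) - 106/3)**2 = (28919 - 106/3)**2 = (86651/3)**2 = 7508395801/9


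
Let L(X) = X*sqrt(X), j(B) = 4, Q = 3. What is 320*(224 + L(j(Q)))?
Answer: 74240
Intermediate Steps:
L(X) = X**(3/2)
320*(224 + L(j(Q))) = 320*(224 + 4**(3/2)) = 320*(224 + 8) = 320*232 = 74240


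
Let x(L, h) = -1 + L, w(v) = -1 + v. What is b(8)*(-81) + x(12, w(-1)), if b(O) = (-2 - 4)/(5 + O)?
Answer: 629/13 ≈ 48.385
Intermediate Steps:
b(O) = -6/(5 + O)
b(8)*(-81) + x(12, w(-1)) = -6/(5 + 8)*(-81) + (-1 + 12) = -6/13*(-81) + 11 = 486/13 + 11 = 629/13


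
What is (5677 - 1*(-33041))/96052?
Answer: 19359/48026 ≈ 0.40309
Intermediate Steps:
(5677 - 1*(-33041))/96052 = (5677 + 33041)*(1/96052) = 38718*(1/96052) = 19359/48026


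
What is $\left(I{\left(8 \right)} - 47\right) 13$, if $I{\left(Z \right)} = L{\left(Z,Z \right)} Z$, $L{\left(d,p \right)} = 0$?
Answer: $-611$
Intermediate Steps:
$I{\left(Z \right)} = 0$ ($I{\left(Z \right)} = 0 Z = 0$)
$\left(I{\left(8 \right)} - 47\right) 13 = \left(0 - 47\right) 13 = \left(-47\right) 13 = -611$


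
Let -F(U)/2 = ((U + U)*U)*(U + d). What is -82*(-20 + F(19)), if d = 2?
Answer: 2488208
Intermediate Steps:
F(U) = -4*U²*(2 + U) (F(U) = -2*(U + U)*U*(U + 2) = -2*(2*U)*U*(2 + U) = -2*2*U²*(2 + U) = -4*U²*(2 + U))
-82*(-20 + F(19)) = -82*(-20 + 4*19²*(-2 - 1*19)) = -82*(-20 + 4*361*(-2 - 19)) = -82*(-20 + 4*361*(-21)) = -82*(-20 - 30324) = -82*(-30344) = 2488208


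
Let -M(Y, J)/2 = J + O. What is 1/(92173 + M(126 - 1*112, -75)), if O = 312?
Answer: 1/91699 ≈ 1.0905e-5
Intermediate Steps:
M(Y, J) = -624 - 2*J (M(Y, J) = -2*(J + 312) = -2*(312 + J) = -624 - 2*J)
1/(92173 + M(126 - 1*112, -75)) = 1/(92173 + (-624 - 2*(-75))) = 1/(92173 + (-624 + 150)) = 1/(92173 - 474) = 1/91699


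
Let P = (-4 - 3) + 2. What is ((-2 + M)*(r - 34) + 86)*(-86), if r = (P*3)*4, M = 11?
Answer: 65360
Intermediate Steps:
P = -5 (P = -7 + 2 = -5)
r = -60 (r = -5*3*4 = -15*4 = -60)
((-2 + M)*(r - 34) + 86)*(-86) = ((-2 + 11)*(-60 - 34) + 86)*(-86) = (9*(-94) + 86)*(-86) = (-846 + 86)*(-86) = -760*(-86) = 65360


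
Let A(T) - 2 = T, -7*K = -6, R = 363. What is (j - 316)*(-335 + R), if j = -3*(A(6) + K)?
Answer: -9592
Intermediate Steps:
K = 6/7 (K = -⅐*(-6) = 6/7 ≈ 0.85714)
A(T) = 2 + T
j = -186/7 (j = -3*((2 + 6) + 6/7) = -3*(8 + 6/7) = -3*62/7 = -186/7 ≈ -26.571)
(j - 316)*(-335 + R) = (-186/7 - 316)*(-335 + 363) = -2398/7*28 = -9592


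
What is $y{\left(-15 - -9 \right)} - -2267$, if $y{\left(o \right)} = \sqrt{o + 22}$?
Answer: $2271$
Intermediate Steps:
$y{\left(o \right)} = \sqrt{22 + o}$
$y{\left(-15 - -9 \right)} - -2267 = \sqrt{22 - 6} - -2267 = \sqrt{22 + \left(-15 + 9\right)} + 2267 = \sqrt{22 - 6} + 2267 = \sqrt{16} + 2267 = 4 + 2267 = 2271$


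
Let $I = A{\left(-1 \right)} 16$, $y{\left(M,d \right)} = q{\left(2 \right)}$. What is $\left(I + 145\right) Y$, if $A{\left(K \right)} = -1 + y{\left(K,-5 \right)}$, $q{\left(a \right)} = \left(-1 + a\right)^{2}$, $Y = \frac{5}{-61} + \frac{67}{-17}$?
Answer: $- \frac{604940}{1037} \approx -583.36$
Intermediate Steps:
$Y = - \frac{4172}{1037}$ ($Y = 5 \left(- \frac{1}{61}\right) + 67 \left(- \frac{1}{17}\right) = - \frac{5}{61} - \frac{67}{17} = - \frac{4172}{1037} \approx -4.0231$)
$y{\left(M,d \right)} = 1$ ($y{\left(M,d \right)} = \left(-1 + 2\right)^{2} = 1^{2} = 1$)
$A{\left(K \right)} = 0$ ($A{\left(K \right)} = -1 + 1 = 0$)
$I = 0$ ($I = 0 \cdot 16 = 0$)
$\left(I + 145\right) Y = \left(0 + 145\right) \left(- \frac{4172}{1037}\right) = 145 \left(- \frac{4172}{1037}\right) = - \frac{604940}{1037}$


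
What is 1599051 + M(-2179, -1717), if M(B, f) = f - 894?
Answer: 1596440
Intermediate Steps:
M(B, f) = -894 + f
1599051 + M(-2179, -1717) = 1599051 + (-894 - 1717) = 1599051 - 2611 = 1596440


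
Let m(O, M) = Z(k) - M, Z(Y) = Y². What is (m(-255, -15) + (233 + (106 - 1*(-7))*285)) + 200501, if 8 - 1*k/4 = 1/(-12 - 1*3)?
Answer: 52648906/225 ≈ 2.3400e+5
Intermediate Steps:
k = 484/15 (k = 32 - 4/(-12 - 1*3) = 32 - 4/(-12 - 3) = 32 - 4/(-15) = 32 - 4*(-1/15) = 32 + 4/15 = 484/15 ≈ 32.267)
m(O, M) = 234256/225 - M (m(O, M) = (484/15)² - M = 234256/225 - M)
(m(-255, -15) + (233 + (106 - 1*(-7))*285)) + 200501 = ((234256/225 - 1*(-15)) + (233 + (106 - 1*(-7))*285)) + 200501 = ((234256/225 + 15) + (233 + (106 + 7)*285)) + 200501 = (237631/225 + (233 + 113*285)) + 200501 = (237631/225 + (233 + 32205)) + 200501 = (237631/225 + 32438) + 200501 = 7536181/225 + 200501 = 52648906/225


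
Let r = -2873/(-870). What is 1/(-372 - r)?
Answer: -870/326513 ≈ -0.0026645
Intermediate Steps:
r = 2873/870 (r = -2873*(-1/870) = 2873/870 ≈ 3.3023)
1/(-372 - r) = 1/(-372 - 1*2873/870) = 1/(-372 - 2873/870) = 1/(-326513/870) = -870/326513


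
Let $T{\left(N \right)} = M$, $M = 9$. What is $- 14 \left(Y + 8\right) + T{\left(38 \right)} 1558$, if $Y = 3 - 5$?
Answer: $13938$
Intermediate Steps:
$T{\left(N \right)} = 9$
$Y = -2$ ($Y = 3 - 5 = -2$)
$- 14 \left(Y + 8\right) + T{\left(38 \right)} 1558 = - 14 \left(-2 + 8\right) + 9 \cdot 1558 = \left(-14\right) 6 + 14022 = -84 + 14022 = 13938$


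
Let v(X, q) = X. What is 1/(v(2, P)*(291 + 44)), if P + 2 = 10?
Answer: 1/670 ≈ 0.0014925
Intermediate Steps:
P = 8 (P = -2 + 10 = 8)
1/(v(2, P)*(291 + 44)) = 1/(2*(291 + 44)) = 1/(2*335) = 1/670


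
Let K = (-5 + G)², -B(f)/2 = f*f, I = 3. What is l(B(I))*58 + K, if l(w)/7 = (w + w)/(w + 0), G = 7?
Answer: 816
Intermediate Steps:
B(f) = -2*f² (B(f) = -2*f*f = -2*f²)
l(w) = 14 (l(w) = 7*((w + w)/(w + 0)) = 7*((2*w)/w) = 7*2 = 14)
K = 4 (K = (-5 + 7)² = 2² = 4)
l(B(I))*58 + K = 14*58 + 4 = 812 + 4 = 816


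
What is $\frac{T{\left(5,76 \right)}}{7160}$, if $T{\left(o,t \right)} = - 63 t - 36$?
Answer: $- \frac{603}{895} \approx -0.67374$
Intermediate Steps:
$T{\left(o,t \right)} = -36 - 63 t$
$\frac{T{\left(5,76 \right)}}{7160} = \frac{-36 - 4788}{7160} = \left(-36 - 4788\right) \frac{1}{7160} = \left(-4824\right) \frac{1}{7160} = - \frac{603}{895}$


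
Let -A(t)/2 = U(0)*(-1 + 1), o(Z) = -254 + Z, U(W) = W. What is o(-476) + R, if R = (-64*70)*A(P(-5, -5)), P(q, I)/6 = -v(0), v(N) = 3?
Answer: -730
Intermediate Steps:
P(q, I) = -18 (P(q, I) = 6*(-1*3) = 6*(-3) = -18)
A(t) = 0 (A(t) = -0*(-1 + 1) = -0*0 = -2*0 = 0)
R = 0 (R = -64*70*0 = -4480*0 = 0)
o(-476) + R = (-254 - 476) + 0 = -730 + 0 = -730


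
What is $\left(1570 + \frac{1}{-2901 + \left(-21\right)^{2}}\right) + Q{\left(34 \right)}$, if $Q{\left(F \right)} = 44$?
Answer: $\frac{3970439}{2460} \approx 1614.0$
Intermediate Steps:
$\left(1570 + \frac{1}{-2901 + \left(-21\right)^{2}}\right) + Q{\left(34 \right)} = \left(1570 + \frac{1}{-2901 + \left(-21\right)^{2}}\right) + 44 = \left(1570 + \frac{1}{-2901 + 441}\right) + 44 = \left(1570 + \frac{1}{-2460}\right) + 44 = \left(1570 - \frac{1}{2460}\right) + 44 = \frac{3862199}{2460} + 44 = \frac{3970439}{2460}$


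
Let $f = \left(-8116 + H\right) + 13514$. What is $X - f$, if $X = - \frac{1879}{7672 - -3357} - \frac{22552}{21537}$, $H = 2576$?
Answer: $- \frac{1894365957133}{237531573} \approx -7975.2$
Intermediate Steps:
$X = - \frac{289194031}{237531573}$ ($X = - \frac{1879}{7672 + 3357} - \frac{22552}{21537} = - \frac{1879}{11029} - \frac{22552}{21537} = - \frac{289194031}{237531573} \approx -1.2175$)
$f = 7974$ ($f = \left(-8116 + 2576\right) + 13514 = -5540 + 13514 = 7974$)
$X - f = - \frac{289194031}{237531573} - 7974 = - \frac{1894365957133}{237531573}$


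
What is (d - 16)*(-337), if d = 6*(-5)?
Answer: 15502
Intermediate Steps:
d = -30
(d - 16)*(-337) = (-30 - 16)*(-337) = -46*(-337) = 15502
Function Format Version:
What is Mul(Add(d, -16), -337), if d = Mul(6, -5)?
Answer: 15502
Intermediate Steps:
d = -30
Mul(Add(d, -16), -337) = Mul(Add(-30, -16), -337) = Mul(-46, -337) = 15502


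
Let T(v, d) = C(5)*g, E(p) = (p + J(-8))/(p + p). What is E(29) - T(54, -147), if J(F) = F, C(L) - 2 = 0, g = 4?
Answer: -443/58 ≈ -7.6379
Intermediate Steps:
C(L) = 2 (C(L) = 2 + 0 = 2)
E(p) = (-8 + p)/(2*p) (E(p) = (p - 8)/(p + p) = (-8 + p)/((2*p)) = (-8 + p)*(1/(2*p)) = (-8 + p)/(2*p))
T(v, d) = 8 (T(v, d) = 2*4 = 8)
E(29) - T(54, -147) = (½)*(-8 + 29)/29 - 1*8 = (½)*(1/29)*21 - 8 = 21/58 - 8 = -443/58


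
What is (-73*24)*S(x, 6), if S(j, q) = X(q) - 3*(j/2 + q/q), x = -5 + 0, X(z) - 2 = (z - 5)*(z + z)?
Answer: -32412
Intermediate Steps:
X(z) = 2 + 2*z*(-5 + z) (X(z) = 2 + (z - 5)*(z + z) = 2 + (-5 + z)*(2*z) = 2 + 2*z*(-5 + z))
x = -5
S(j, q) = -1 - 10*q + 2*q² - 3*j/2 (S(j, q) = (2 - 10*q + 2*q²) - 3*(j/2 + q/q) = (2 - 10*q + 2*q²) - 3*(j*(½) + 1) = (2 - 10*q + 2*q²) - 3*(j/2 + 1) = (2 - 10*q + 2*q²) - 3*(1 + j/2) = (2 - 10*q + 2*q²) + (-3 - 3*j/2) = -1 - 10*q + 2*q² - 3*j/2)
(-73*24)*S(x, 6) = (-73*24)*(-1 - 10*6 + 2*6² - 3/2*(-5)) = -1752*(-1 - 60 + 2*36 + 15/2) = -1752*(-1 - 60 + 72 + 15/2) = -1752*37/2 = -32412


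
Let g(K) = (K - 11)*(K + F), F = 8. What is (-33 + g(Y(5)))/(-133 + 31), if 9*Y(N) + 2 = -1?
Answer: 1079/918 ≈ 1.1754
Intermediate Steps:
Y(N) = -⅓ (Y(N) = -2/9 + (⅑)*(-1) = -2/9 - ⅑ = -⅓)
g(K) = (-11 + K)*(8 + K) (g(K) = (K - 11)*(K + 8) = (-11 + K)*(8 + K))
(-33 + g(Y(5)))/(-133 + 31) = (-33 + (-88 + (-⅓)² - 3*(-⅓)))/(-133 + 31) = (-33 + (-88 + ⅑ + 1))/(-102) = -(-33 - 782/9)/102 = -1/102*(-1079/9) = 1079/918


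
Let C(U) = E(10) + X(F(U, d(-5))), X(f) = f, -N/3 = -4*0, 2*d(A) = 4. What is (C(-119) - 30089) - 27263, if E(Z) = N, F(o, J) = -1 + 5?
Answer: -57348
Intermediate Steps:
d(A) = 2 (d(A) = (1/2)*4 = 2)
F(o, J) = 4
N = 0 (N = -(-12)*0 = -3*0 = 0)
E(Z) = 0
C(U) = 4 (C(U) = 0 + 4 = 4)
(C(-119) - 30089) - 27263 = (4 - 30089) - 27263 = -30085 - 27263 = -57348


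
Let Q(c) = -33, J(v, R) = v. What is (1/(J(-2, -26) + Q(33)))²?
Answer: 1/1225 ≈ 0.00081633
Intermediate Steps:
(1/(J(-2, -26) + Q(33)))² = (1/(-2 - 33))² = (1/(-35))² = (-1/35)² = 1/1225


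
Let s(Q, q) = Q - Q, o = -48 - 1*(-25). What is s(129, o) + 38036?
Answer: 38036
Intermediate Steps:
o = -23 (o = -48 + 25 = -23)
s(Q, q) = 0
s(129, o) + 38036 = 0 + 38036 = 38036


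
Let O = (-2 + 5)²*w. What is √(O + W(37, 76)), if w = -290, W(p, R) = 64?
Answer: I*√2546 ≈ 50.458*I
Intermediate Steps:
O = -2610 (O = (-2 + 5)²*(-290) = 3²*(-290) = 9*(-290) = -2610)
√(O + W(37, 76)) = √(-2610 + 64) = √(-2546) = I*√2546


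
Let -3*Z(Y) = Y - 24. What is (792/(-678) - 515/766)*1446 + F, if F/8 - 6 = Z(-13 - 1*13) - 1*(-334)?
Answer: 24931357/129837 ≈ 192.02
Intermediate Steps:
Z(Y) = 8 - Y/3 (Z(Y) = -(Y - 24)/3 = -(-24 + Y)/3 = 8 - Y/3)
F = 8560/3 (F = 48 + 8*((8 - (-13 - 1*13)/3) - 1*(-334)) = 48 + 8*((8 - (-13 - 13)/3) + 334) = 48 + 8*((8 - ⅓*(-26)) + 334) = 48 + 8*((8 + 26/3) + 334) = 48 + 8*(50/3 + 334) = 48 + 8*(1052/3) = 48 + 8416/3 = 8560/3 ≈ 2853.3)
(792/(-678) - 515/766)*1446 + F = (792/(-678) - 515/766)*1446 + 8560/3 = (792*(-1/678) - 515*1/766)*1446 + 8560/3 = (-132/113 - 515/766)*1446 + 8560/3 = -159307/86558*1446 + 8560/3 = -115178961/43279 + 8560/3 = 24931357/129837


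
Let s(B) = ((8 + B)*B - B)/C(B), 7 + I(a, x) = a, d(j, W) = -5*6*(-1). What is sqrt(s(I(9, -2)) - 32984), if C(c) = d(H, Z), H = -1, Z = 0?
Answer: I*sqrt(824585)/5 ≈ 181.61*I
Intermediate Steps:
d(j, W) = 30 (d(j, W) = -30*(-1) = 30)
C(c) = 30
I(a, x) = -7 + a
s(B) = -B/30 + B*(8 + B)/30 (s(B) = ((8 + B)*B - B)/30 = (B*(8 + B) - B)*(1/30) = (-B + B*(8 + B))*(1/30) = -B/30 + B*(8 + B)/30)
sqrt(s(I(9, -2)) - 32984) = sqrt((-7 + 9)*(7 + (-7 + 9))/30 - 32984) = sqrt((1/30)*2*(7 + 2) - 32984) = sqrt((1/30)*2*9 - 32984) = sqrt(3/5 - 32984) = sqrt(-164917/5) = I*sqrt(824585)/5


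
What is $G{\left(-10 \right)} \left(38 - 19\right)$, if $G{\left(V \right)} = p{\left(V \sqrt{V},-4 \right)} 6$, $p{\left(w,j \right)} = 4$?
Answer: $456$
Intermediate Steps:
$G{\left(V \right)} = 24$ ($G{\left(V \right)} = 4 \cdot 6 = 24$)
$G{\left(-10 \right)} \left(38 - 19\right) = 24 \left(38 - 19\right) = 24 \cdot 19 = 456$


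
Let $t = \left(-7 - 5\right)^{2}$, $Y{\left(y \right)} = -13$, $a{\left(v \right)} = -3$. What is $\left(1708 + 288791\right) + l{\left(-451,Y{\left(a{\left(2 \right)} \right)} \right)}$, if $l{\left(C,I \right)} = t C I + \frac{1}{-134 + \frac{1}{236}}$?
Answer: $\frac{35884863097}{31623} \approx 1.1348 \cdot 10^{6}$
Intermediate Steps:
$t = 144$ ($t = \left(-12\right)^{2} = 144$)
$l{\left(C,I \right)} = - \frac{236}{31623} + 144 C I$ ($l{\left(C,I \right)} = 144 C I + \frac{1}{-134 + \frac{1}{236}} = 144 C I + \frac{1}{- \frac{31623}{236}} = 144 C I - \frac{236}{31623} = - \frac{236}{31623} + 144 C I$)
$\left(1708 + 288791\right) + l{\left(-451,Y{\left(a{\left(2 \right)} \right)} \right)} = \left(1708 + 288791\right) - \left(\frac{236}{31623} + 64944 \left(-13\right)\right) = 290499 + \left(- \frac{236}{31623} + 844272\right) = 290499 + \frac{26698413220}{31623} = \frac{35884863097}{31623}$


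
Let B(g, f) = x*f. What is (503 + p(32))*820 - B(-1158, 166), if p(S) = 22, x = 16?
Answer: 427844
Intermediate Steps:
B(g, f) = 16*f
(503 + p(32))*820 - B(-1158, 166) = (503 + 22)*820 - 16*166 = 525*820 - 1*2656 = 430500 - 2656 = 427844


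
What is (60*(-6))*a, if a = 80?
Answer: -28800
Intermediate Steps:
(60*(-6))*a = (60*(-6))*80 = -360*80 = -28800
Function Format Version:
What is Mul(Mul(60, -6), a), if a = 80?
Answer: -28800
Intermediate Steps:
Mul(Mul(60, -6), a) = Mul(Mul(60, -6), 80) = Mul(-360, 80) = -28800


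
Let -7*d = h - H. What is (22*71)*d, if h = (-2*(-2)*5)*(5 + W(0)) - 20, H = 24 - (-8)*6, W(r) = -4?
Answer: 112464/7 ≈ 16066.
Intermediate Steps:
H = 72 (H = 24 - 1*(-48) = 24 + 48 = 72)
h = 0 (h = (-2*(-2)*5)*(5 - 4) - 20 = (4*5)*1 - 20 = 20*1 - 20 = 20 - 20 = 0)
d = 72/7 (d = -(0 - 1*72)/7 = -(0 - 72)/7 = -⅐*(-72) = 72/7 ≈ 10.286)
(22*71)*d = (22*71)*(72/7) = 1562*(72/7) = 112464/7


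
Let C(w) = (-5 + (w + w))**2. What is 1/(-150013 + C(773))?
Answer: 1/2224668 ≈ 4.4951e-7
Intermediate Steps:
C(w) = (-5 + 2*w)**2
1/(-150013 + C(773)) = 1/(-150013 + (-5 + 2*773)**2) = 1/(-150013 + (-5 + 1546)**2) = 1/(-150013 + 1541**2) = 1/(-150013 + 2374681) = 1/2224668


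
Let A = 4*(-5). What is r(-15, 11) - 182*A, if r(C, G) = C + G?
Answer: 3636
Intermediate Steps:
A = -20
r(-15, 11) - 182*A = (-15 + 11) - 182*(-20) = -4 - 91*(-40) = -4 + 3640 = 3636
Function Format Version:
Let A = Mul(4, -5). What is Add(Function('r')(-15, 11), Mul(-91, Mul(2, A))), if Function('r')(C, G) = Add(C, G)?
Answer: 3636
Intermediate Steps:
A = -20
Add(Function('r')(-15, 11), Mul(-91, Mul(2, A))) = Add(Add(-15, 11), Mul(-91, Mul(2, -20))) = Add(-4, Mul(-91, -40)) = Add(-4, 3640) = 3636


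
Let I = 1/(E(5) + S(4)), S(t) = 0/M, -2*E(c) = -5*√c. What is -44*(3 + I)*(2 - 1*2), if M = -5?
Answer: 0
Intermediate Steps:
E(c) = 5*√c/2 (E(c) = -(-5)*√c/2 = 5*√c/2)
S(t) = 0 (S(t) = 0/(-5) = 0*(-⅕) = 0)
I = 2*√5/25 (I = 1/(5*√5/2 + 0) = 1/(5*√5/2) = 2*√5/25 ≈ 0.17889)
-44*(3 + I)*(2 - 1*2) = -44*(3 + 2*√5/25)*(2 - 1*2) = -44*(3 + 2*√5/25)*(2 - 2) = -44*(3 + 2*√5/25)*0 = -44*0 = 0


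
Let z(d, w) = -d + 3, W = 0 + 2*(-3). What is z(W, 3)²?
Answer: 81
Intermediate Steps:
W = -6 (W = 0 - 6 = -6)
z(d, w) = 3 - d
z(W, 3)² = (3 - 1*(-6))² = (3 + 6)² = 9² = 81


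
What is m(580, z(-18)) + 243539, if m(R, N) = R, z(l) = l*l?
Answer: 244119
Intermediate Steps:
z(l) = l²
m(580, z(-18)) + 243539 = 580 + 243539 = 244119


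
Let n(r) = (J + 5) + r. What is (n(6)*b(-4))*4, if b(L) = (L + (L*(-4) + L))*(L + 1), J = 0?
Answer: -1056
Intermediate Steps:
n(r) = 5 + r (n(r) = (0 + 5) + r = 5 + r)
b(L) = -2*L*(1 + L) (b(L) = (L + (-4*L + L))*(1 + L) = (L - 3*L)*(1 + L) = (-2*L)*(1 + L) = -2*L*(1 + L))
(n(6)*b(-4))*4 = ((5 + 6)*(-2*(-4)*(1 - 4)))*4 = (11*(-2*(-4)*(-3)))*4 = (11*(-24))*4 = -264*4 = -1056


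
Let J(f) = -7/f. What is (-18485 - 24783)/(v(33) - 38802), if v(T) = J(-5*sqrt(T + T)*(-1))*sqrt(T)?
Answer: 83944246800/75279760151 - 1514380*sqrt(2)/75279760151 ≈ 1.1151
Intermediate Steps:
v(T) = -7*sqrt(2)/10 (v(T) = (-7*1/(5*sqrt(T + T)))*sqrt(T) = (-7*sqrt(2)/(10*sqrt(T)))*sqrt(T) = -7*sqrt(2)/10)
(-18485 - 24783)/(v(33) - 38802) = (-18485 - 24783)/(-7*sqrt(2)/10 - 38802) = -43268/(-38802 - 7*sqrt(2)/10)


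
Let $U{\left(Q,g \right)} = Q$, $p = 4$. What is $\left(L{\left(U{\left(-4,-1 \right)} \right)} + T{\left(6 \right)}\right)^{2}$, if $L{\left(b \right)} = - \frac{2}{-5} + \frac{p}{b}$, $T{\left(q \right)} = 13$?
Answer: $\frac{3844}{25} \approx 153.76$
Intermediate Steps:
$L{\left(b \right)} = \frac{2}{5} + \frac{4}{b}$ ($L{\left(b \right)} = - \frac{2}{-5} + \frac{4}{b} = \left(-2\right) \left(- \frac{1}{5}\right) + \frac{4}{b} = \frac{2}{5} + \frac{4}{b}$)
$\left(L{\left(U{\left(-4,-1 \right)} \right)} + T{\left(6 \right)}\right)^{2} = \left(\left(\frac{2}{5} + \frac{4}{-4}\right) + 13\right)^{2} = \left(\left(\frac{2}{5} + 4 \left(- \frac{1}{4}\right)\right) + 13\right)^{2} = \left(\left(\frac{2}{5} - 1\right) + 13\right)^{2} = \left(- \frac{3}{5} + 13\right)^{2} = \left(\frac{62}{5}\right)^{2} = \frac{3844}{25}$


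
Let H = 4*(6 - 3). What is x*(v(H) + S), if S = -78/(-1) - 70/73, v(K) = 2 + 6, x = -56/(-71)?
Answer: 347648/5183 ≈ 67.075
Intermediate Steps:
x = 56/71 (x = -56*(-1/71) = 56/71 ≈ 0.78873)
H = 12 (H = 4*3 = 12)
v(K) = 8
S = 5624/73 (S = -78*(-1) - 70*1/73 = 78 - 70/73 = 5624/73 ≈ 77.041)
x*(v(H) + S) = 56*(8 + 5624/73)/71 = (56/71)*(6208/73) = 347648/5183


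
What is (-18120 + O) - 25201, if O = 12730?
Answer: -30591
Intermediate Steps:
(-18120 + O) - 25201 = (-18120 + 12730) - 25201 = -5390 - 25201 = -30591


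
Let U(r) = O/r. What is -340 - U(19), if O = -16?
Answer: -6444/19 ≈ -339.16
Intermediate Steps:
U(r) = -16/r
-340 - U(19) = -340 - (-16)/19 = -340 - 1*(-16/19) = -340 + 16/19 = -6444/19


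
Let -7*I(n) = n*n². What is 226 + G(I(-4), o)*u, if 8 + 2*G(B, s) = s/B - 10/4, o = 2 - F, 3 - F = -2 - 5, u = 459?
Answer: -38153/16 ≈ -2384.6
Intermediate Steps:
F = 10 (F = 3 - (-2 - 5) = 3 - 1*(-7) = 3 + 7 = 10)
I(n) = -n³/7 (I(n) = -n*n²/7 = -n³/7)
o = -8 (o = 2 - 1*10 = 2 - 10 = -8)
G(B, s) = -21/4 + s/(2*B) (G(B, s) = -4 + (s/B - 10/4)/2 = -4 + (s/B - 10*¼)/2 = -4 + (s/B - 5/2)/2 = -4 + (-5/2 + s/B)/2 = -4 + (-5/4 + s/(2*B)) = -21/4 + s/(2*B))
226 + G(I(-4), o)*u = 226 + (-21/4 + (½)*(-8)/(-⅐*(-4)³))*459 = 226 + (-21/4 + (½)*(-8)/(-⅐*(-64)))*459 = 226 + (-21/4 + (½)*(-8)/(64/7))*459 = 226 + (-21/4 + (½)*(-8)*(7/64))*459 = 226 + (-21/4 - 7/16)*459 = 226 - 91/16*459 = 226 - 41769/16 = -38153/16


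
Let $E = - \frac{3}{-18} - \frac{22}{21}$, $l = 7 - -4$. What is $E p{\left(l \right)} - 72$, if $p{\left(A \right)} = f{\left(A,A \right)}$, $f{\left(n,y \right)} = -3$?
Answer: $- \frac{971}{14} \approx -69.357$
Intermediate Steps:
$l = 11$ ($l = 7 + 4 = 11$)
$p{\left(A \right)} = -3$
$E = - \frac{37}{42}$ ($E = \left(-3\right) \left(- \frac{1}{18}\right) - \frac{22}{21} = \frac{1}{6} - \frac{22}{21} = - \frac{37}{42} \approx -0.88095$)
$E p{\left(l \right)} - 72 = \left(- \frac{37}{42}\right) \left(-3\right) - 72 = \frac{37}{14} - 72 = - \frac{971}{14}$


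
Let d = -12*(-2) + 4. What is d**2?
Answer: 784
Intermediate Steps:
d = 28 (d = 24 + 4 = 28)
d**2 = 28**2 = 784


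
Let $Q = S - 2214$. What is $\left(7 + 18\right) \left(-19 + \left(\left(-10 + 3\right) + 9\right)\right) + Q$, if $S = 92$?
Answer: $-2547$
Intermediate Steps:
$Q = -2122$ ($Q = 92 - 2214 = -2122$)
$\left(7 + 18\right) \left(-19 + \left(\left(-10 + 3\right) + 9\right)\right) + Q = \left(7 + 18\right) \left(-19 + \left(\left(-10 + 3\right) + 9\right)\right) - 2122 = 25 \left(-19 + \left(-7 + 9\right)\right) - 2122 = 25 \left(-19 + 2\right) - 2122 = 25 \left(-17\right) - 2122 = -425 - 2122 = -2547$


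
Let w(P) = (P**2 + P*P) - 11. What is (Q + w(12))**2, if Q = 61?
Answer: 114244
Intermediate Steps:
w(P) = -11 + 2*P**2 (w(P) = (P**2 + P**2) - 11 = 2*P**2 - 11 = -11 + 2*P**2)
(Q + w(12))**2 = (61 + (-11 + 2*12**2))**2 = (61 + (-11 + 2*144))**2 = (61 + (-11 + 288))**2 = (61 + 277)**2 = 338**2 = 114244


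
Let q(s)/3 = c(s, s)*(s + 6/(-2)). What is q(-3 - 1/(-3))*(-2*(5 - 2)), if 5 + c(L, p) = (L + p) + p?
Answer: -1326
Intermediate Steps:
c(L, p) = -5 + L + 2*p (c(L, p) = -5 + ((L + p) + p) = -5 + (L + 2*p) = -5 + L + 2*p)
q(s) = 3*(-5 + 3*s)*(-3 + s) (q(s) = 3*((-5 + s + 2*s)*(s + 6/(-2))) = 3*((-5 + 3*s)*(s + 6*(-½))) = 3*((-5 + 3*s)*(s - 3)) = 3*((-5 + 3*s)*(-3 + s)) = 3*(-5 + 3*s)*(-3 + s))
q(-3 - 1/(-3))*(-2*(5 - 2)) = (3*(-5 + 3*(-3 - 1/(-3)))*(-3 + (-3 - 1/(-3))))*(-2*(5 - 2)) = (3*(-5 + 3*(-3 - (-1)/3))*(-3 + (-3 - (-1)/3)))*(-2*3) = (3*(-5 + 3*(-3 - 1*(-⅓)))*(-3 + (-3 - 1*(-⅓))))*(-6) = (3*(-5 + 3*(-3 + ⅓))*(-3 + (-3 + ⅓)))*(-6) = (3*(-5 + 3*(-8/3))*(-3 - 8/3))*(-6) = (3*(-5 - 8)*(-17/3))*(-6) = (3*(-13)*(-17/3))*(-6) = 221*(-6) = -1326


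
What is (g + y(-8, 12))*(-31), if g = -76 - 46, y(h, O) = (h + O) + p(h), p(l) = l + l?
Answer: 4154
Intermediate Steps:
p(l) = 2*l
y(h, O) = O + 3*h (y(h, O) = (h + O) + 2*h = (O + h) + 2*h = O + 3*h)
g = -122
(g + y(-8, 12))*(-31) = (-122 + (12 + 3*(-8)))*(-31) = (-122 + (12 - 24))*(-31) = (-122 - 12)*(-31) = -134*(-31) = 4154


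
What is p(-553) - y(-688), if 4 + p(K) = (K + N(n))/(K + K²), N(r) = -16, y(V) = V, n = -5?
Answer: 208794535/305256 ≈ 684.00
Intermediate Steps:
p(K) = -4 + (-16 + K)/(K + K²) (p(K) = -4 + (K - 16)/(K + K²) = -4 + (-16 + K)/(K + K²))
p(-553) - y(-688) = (-16 - 4*(-553)² - 3*(-553))/((-553)*(1 - 553)) - 1*(-688) = -1/553*(-16 - 4*305809 + 1659)/(-552) + 688 = -1/553*(-1/552)*(-16 - 1223236 + 1659) + 688 = -1/553*(-1/552)*(-1221593) + 688 = -1221593/305256 + 688 = 208794535/305256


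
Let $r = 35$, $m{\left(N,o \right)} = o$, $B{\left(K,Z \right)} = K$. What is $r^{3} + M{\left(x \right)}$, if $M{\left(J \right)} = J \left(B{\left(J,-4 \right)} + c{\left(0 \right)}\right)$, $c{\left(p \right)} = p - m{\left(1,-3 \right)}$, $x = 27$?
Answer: $43685$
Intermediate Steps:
$c{\left(p \right)} = 3 + p$ ($c{\left(p \right)} = p - -3 = p + 3 = 3 + p$)
$M{\left(J \right)} = J \left(3 + J\right)$ ($M{\left(J \right)} = J \left(J + \left(3 + 0\right)\right) = J \left(J + 3\right) = J \left(3 + J\right)$)
$r^{3} + M{\left(x \right)} = 35^{3} + 27 \left(3 + 27\right) = 42875 + 27 \cdot 30 = 42875 + 810 = 43685$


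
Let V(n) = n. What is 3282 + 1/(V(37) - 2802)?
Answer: 9074729/2765 ≈ 3282.0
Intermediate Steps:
3282 + 1/(V(37) - 2802) = 3282 + 1/(37 - 2802) = 3282 + 1/(-2765) = 3282 - 1/2765 = 9074729/2765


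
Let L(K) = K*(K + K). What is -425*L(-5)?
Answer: -21250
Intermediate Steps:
L(K) = 2*K² (L(K) = K*(2*K) = 2*K²)
-425*L(-5) = -850*(-5)² = -850*25 = -425*50 = -21250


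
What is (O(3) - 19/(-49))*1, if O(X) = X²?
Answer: 460/49 ≈ 9.3878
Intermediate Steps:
(O(3) - 19/(-49))*1 = (3² - 19/(-49))*1 = (9 - 19*(-1/49))*1 = (9 + 19/49)*1 = (460/49)*1 = 460/49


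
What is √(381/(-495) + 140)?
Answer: √3790545/165 ≈ 11.800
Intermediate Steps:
√(381/(-495) + 140) = √(381*(-1/495) + 140) = √(-127/165 + 140) = √(22973/165) = √3790545/165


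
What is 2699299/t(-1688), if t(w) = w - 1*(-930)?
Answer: -2699299/758 ≈ -3561.1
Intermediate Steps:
t(w) = 930 + w (t(w) = w + 930 = 930 + w)
2699299/t(-1688) = 2699299/(930 - 1688) = 2699299/(-758) = 2699299*(-1/758) = -2699299/758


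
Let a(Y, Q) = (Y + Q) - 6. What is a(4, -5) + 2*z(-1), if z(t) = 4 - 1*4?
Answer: -7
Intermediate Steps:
z(t) = 0 (z(t) = 4 - 4 = 0)
a(Y, Q) = -6 + Q + Y (a(Y, Q) = (Q + Y) - 6 = -6 + Q + Y)
a(4, -5) + 2*z(-1) = (-6 - 5 + 4) + 2*0 = -7 + 0 = -7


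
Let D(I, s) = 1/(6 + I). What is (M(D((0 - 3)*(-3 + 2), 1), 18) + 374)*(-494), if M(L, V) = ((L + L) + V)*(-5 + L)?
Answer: -11400532/81 ≈ -1.4075e+5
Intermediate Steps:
M(L, V) = (-5 + L)*(V + 2*L) (M(L, V) = (2*L + V)*(-5 + L) = (V + 2*L)*(-5 + L) = (-5 + L)*(V + 2*L))
(M(D((0 - 3)*(-3 + 2), 1), 18) + 374)*(-494) = ((-10/(6 + (0 - 3)*(-3 + 2)) - 5*18 + 2*(1/(6 + (0 - 3)*(-3 + 2)))**2 + 18/(6 + (0 - 3)*(-3 + 2))) + 374)*(-494) = ((-10/(6 - 3*(-1)) - 90 + 2*(1/(6 - 3*(-1)))**2 + 18/(6 - 3*(-1))) + 374)*(-494) = ((-10/(6 + 3) - 90 + 2*(1/(6 + 3))**2 + 18/(6 + 3)) + 374)*(-494) = ((-10/9 - 90 + 2*(1/9)**2 + 18/9) + 374)*(-494) = ((-10*1/9 - 90 + 2*(1/9)**2 + (1/9)*18) + 374)*(-494) = ((-10/9 - 90 + 2*(1/81) + 2) + 374)*(-494) = ((-10/9 - 90 + 2/81 + 2) + 374)*(-494) = (-7216/81 + 374)*(-494) = (23078/81)*(-494) = -11400532/81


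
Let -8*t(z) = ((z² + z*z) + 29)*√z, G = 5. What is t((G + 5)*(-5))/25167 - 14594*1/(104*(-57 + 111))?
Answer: -7297/2808 - 25145*I*√2/201336 ≈ -2.5986 - 0.17662*I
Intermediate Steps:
t(z) = -√z*(29 + 2*z²)/8 (t(z) = -((z² + z*z) + 29)*√z/8 = -((z² + z²) + 29)*√z/8 = -(2*z² + 29)*√z/8 = -(29 + 2*z²)*√z/8 = -√z*(29 + 2*z²)/8)
t((G + 5)*(-5))/25167 - 14594*1/(104*(-57 + 111)) = (√((5 + 5)*(-5))*(-29 - 2*25*(5 + 5)²)/8)/25167 - 14594*1/(104*(-57 + 111)) = (√(10*(-5))*(-29 - 2*(10*(-5))²)/8)*(1/25167) - 14594/(54*104) = (√(-50)*(-29 - 2*(-50)²)/8)*(1/25167) - 14594/5616 = ((5*I*√2)*(-29 - 2*2500)/8)*(1/25167) - 14594*1/5616 = ((5*I*√2)*(-29 - 5000)/8)*(1/25167) - 7297/2808 = ((⅛)*(5*I*√2)*(-5029))*(1/25167) - 7297/2808 = -25145*I*√2/8*(1/25167) - 7297/2808 = -25145*I*√2/201336 - 7297/2808 = -7297/2808 - 25145*I*√2/201336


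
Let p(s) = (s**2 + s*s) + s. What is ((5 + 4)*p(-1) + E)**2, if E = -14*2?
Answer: 361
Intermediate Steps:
E = -28
p(s) = s + 2*s**2 (p(s) = (s**2 + s**2) + s = 2*s**2 + s = s + 2*s**2)
((5 + 4)*p(-1) + E)**2 = ((5 + 4)*(-(1 + 2*(-1))) - 28)**2 = (9*(-(1 - 2)) - 28)**2 = (9*(-1*(-1)) - 28)**2 = (9*1 - 28)**2 = (9 - 28)**2 = (-19)**2 = 361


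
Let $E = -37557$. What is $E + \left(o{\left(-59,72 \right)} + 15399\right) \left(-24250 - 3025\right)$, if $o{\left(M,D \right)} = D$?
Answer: $-422009082$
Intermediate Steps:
$E + \left(o{\left(-59,72 \right)} + 15399\right) \left(-24250 - 3025\right) = -37557 + \left(72 + 15399\right) \left(-24250 - 3025\right) = -37557 + 15471 \left(-27275\right) = -37557 - 421971525 = -422009082$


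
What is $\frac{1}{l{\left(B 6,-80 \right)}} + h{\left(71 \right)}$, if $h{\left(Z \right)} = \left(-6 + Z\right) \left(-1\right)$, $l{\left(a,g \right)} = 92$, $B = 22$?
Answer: $- \frac{5979}{92} \approx -64.989$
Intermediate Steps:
$h{\left(Z \right)} = 6 - Z$
$\frac{1}{l{\left(B 6,-80 \right)}} + h{\left(71 \right)} = \frac{1}{92} + \left(6 - 71\right) = \frac{1}{92} - 65 = - \frac{5979}{92}$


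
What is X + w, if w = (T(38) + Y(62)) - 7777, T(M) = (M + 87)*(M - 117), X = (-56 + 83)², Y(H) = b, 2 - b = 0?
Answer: -16921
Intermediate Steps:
b = 2 (b = 2 - 1*0 = 2 + 0 = 2)
Y(H) = 2
X = 729 (X = 27² = 729)
T(M) = (-117 + M)*(87 + M) (T(M) = (87 + M)*(-117 + M) = (-117 + M)*(87 + M))
w = -17650 (w = ((-10179 + 38² - 30*38) + 2) - 7777 = ((-10179 + 1444 - 1140) + 2) - 7777 = (-9875 + 2) - 7777 = -9873 - 7777 = -17650)
X + w = 729 - 17650 = -16921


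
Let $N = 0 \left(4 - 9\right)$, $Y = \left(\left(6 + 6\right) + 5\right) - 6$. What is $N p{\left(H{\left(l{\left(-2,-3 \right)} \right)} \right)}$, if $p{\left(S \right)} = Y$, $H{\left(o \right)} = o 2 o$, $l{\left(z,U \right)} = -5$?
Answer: $0$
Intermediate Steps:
$H{\left(o \right)} = 2 o^{2}$ ($H{\left(o \right)} = 2 o o = 2 o^{2}$)
$Y = 11$ ($Y = \left(12 + 5\right) - 6 = 17 - 6 = 11$)
$p{\left(S \right)} = 11$
$N = 0$ ($N = 0 \left(-5\right) = 0$)
$N p{\left(H{\left(l{\left(-2,-3 \right)} \right)} \right)} = 0 \cdot 11 = 0$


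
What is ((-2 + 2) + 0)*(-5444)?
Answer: 0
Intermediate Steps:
((-2 + 2) + 0)*(-5444) = (0 + 0)*(-5444) = 0*(-5444) = 0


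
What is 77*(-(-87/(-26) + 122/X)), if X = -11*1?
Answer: 15505/26 ≈ 596.35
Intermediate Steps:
X = -11
77*(-(-87/(-26) + 122/X)) = 77*(-(-87/(-26) + 122/(-11))) = 77*(-(-87*(-1/26) + 122*(-1/11))) = 77*(-(87/26 - 122/11)) = 77*(-1*(-2215/286)) = 77*(2215/286) = 15505/26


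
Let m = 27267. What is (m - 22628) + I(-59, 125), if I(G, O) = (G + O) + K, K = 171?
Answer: 4876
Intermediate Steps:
I(G, O) = 171 + G + O (I(G, O) = (G + O) + 171 = 171 + G + O)
(m - 22628) + I(-59, 125) = (27267 - 22628) + (171 - 59 + 125) = 4639 + 237 = 4876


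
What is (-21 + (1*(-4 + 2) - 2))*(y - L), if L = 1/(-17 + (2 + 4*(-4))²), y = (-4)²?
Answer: -71575/179 ≈ -399.86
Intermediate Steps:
y = 16
L = 1/179 (L = 1/(-17 + (2 - 16)²) = 1/(-17 + (-14)²) = 1/(-17 + 196) = 1/179 ≈ 0.0055866)
(-21 + (1*(-4 + 2) - 2))*(y - L) = (-21 + (1*(-4 + 2) - 2))*(16 - 1*1/179) = (-21 + (1*(-2) - 2))*(16 - 1/179) = (-21 + (-2 - 2))*(2863/179) = (-21 - 4)*(2863/179) = -25*2863/179 = -71575/179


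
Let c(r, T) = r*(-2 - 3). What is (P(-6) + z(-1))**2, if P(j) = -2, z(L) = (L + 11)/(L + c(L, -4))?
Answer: 1/4 ≈ 0.25000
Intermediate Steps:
c(r, T) = -5*r (c(r, T) = r*(-5) = -5*r)
z(L) = -(11 + L)/(4*L) (z(L) = (L + 11)/(L - 5*L) = (11 + L)/((-4*L)) = (11 + L)*(-1/(4*L)) = -(11 + L)/(4*L))
(P(-6) + z(-1))**2 = (-2 + (1/4)*(-11 - 1*(-1))/(-1))**2 = (-2 + (1/4)*(-1)*(-11 + 1))**2 = (-2 + (1/4)*(-1)*(-10))**2 = (-2 + 5/2)**2 = (1/2)**2 = 1/4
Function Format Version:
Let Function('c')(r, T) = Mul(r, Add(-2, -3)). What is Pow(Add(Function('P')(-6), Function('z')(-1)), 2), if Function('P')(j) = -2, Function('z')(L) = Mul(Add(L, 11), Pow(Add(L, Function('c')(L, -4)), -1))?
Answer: Rational(1, 4) ≈ 0.25000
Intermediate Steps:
Function('c')(r, T) = Mul(-5, r) (Function('c')(r, T) = Mul(r, -5) = Mul(-5, r))
Function('z')(L) = Mul(Rational(-1, 4), Pow(L, -1), Add(11, L)) (Function('z')(L) = Mul(Add(L, 11), Pow(Add(L, Mul(-5, L)), -1)) = Mul(Add(11, L), Pow(Mul(-4, L), -1)) = Mul(Add(11, L), Mul(Rational(-1, 4), Pow(L, -1))) = Mul(Rational(-1, 4), Pow(L, -1), Add(11, L)))
Pow(Add(Function('P')(-6), Function('z')(-1)), 2) = Pow(Add(-2, Mul(Rational(1, 4), Pow(-1, -1), Add(-11, Mul(-1, -1)))), 2) = Pow(Add(-2, Mul(Rational(1, 4), -1, Add(-11, 1))), 2) = Pow(Add(-2, Mul(Rational(1, 4), -1, -10)), 2) = Pow(Add(-2, Rational(5, 2)), 2) = Pow(Rational(1, 2), 2) = Rational(1, 4)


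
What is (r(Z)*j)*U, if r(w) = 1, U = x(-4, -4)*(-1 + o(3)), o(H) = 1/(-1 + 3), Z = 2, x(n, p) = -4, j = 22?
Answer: 44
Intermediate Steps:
o(H) = ½ (o(H) = 1/2 = ½)
U = 2 (U = -4*(-1 + ½) = -4*(-½) = 2)
(r(Z)*j)*U = (1*22)*2 = 22*2 = 44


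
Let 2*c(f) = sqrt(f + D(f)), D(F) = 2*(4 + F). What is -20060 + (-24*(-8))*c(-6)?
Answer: -20060 + 96*I*sqrt(10) ≈ -20060.0 + 303.58*I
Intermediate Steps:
D(F) = 8 + 2*F
c(f) = sqrt(8 + 3*f)/2 (c(f) = sqrt(f + (8 + 2*f))/2 = sqrt(8 + 3*f)/2)
-20060 + (-24*(-8))*c(-6) = -20060 + (-24*(-8))*(sqrt(8 + 3*(-6))/2) = -20060 + 192*(sqrt(8 - 18)/2) = -20060 + 192*(sqrt(-10)/2) = -20060 + 192*((I*sqrt(10))/2) = -20060 + 192*(I*sqrt(10)/2) = -20060 + 96*I*sqrt(10)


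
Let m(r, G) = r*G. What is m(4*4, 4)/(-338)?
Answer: -32/169 ≈ -0.18935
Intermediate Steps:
m(r, G) = G*r
m(4*4, 4)/(-338) = (4*(4*4))/(-338) = (4*16)*(-1/338) = 64*(-1/338) = -32/169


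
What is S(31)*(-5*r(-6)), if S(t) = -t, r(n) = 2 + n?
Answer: -620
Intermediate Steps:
S(31)*(-5*r(-6)) = (-1*31)*(-5*(2 - 6)) = -(-155)*(-4) = -31*20 = -620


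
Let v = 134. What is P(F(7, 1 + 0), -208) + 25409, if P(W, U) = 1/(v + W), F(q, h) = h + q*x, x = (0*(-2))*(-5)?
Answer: 3430216/135 ≈ 25409.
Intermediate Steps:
x = 0 (x = 0*(-5) = 0)
F(q, h) = h (F(q, h) = h + q*0 = h + 0 = h)
P(W, U) = 1/(134 + W)
P(F(7, 1 + 0), -208) + 25409 = 1/(134 + (1 + 0)) + 25409 = 1/(134 + 1) + 25409 = 1/135 + 25409 = 3430216/135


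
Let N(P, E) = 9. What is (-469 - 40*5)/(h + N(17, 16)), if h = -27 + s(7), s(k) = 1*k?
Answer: 669/11 ≈ 60.818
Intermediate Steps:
s(k) = k
h = -20 (h = -27 + 7 = -20)
(-469 - 40*5)/(h + N(17, 16)) = (-469 - 40*5)/(-20 + 9) = (-469 - 200)/(-11) = -669*(-1/11) = 669/11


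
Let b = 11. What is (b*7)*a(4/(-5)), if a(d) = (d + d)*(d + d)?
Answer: 4928/25 ≈ 197.12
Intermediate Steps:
a(d) = 4*d² (a(d) = (2*d)*(2*d) = 4*d²)
(b*7)*a(4/(-5)) = (11*7)*(4*(4/(-5))²) = 77*(4*(4*(-⅕))²) = 77*(4*(-⅘)²) = 77*(4*(16/25)) = 77*(64/25) = 4928/25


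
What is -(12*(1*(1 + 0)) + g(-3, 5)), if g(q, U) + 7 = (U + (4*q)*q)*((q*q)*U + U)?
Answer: -2055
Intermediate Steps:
g(q, U) = -7 + (U + 4*q²)*(U + U*q²) (g(q, U) = -7 + (U + (4*q)*q)*((q*q)*U + U) = -7 + (U + 4*q²)*(q²*U + U) = -7 + (U + 4*q²)*(U*q² + U) = -7 + (U + 4*q²)*(U + U*q²))
-(12*(1*(1 + 0)) + g(-3, 5)) = -(12*(1*(1 + 0)) + (-7 + 5² + 5²*(-3)² + 4*5*(-3)² + 4*5*(-3)⁴)) = -(12*(1*1) + (-7 + 25 + 25*9 + 4*5*9 + 4*5*81)) = -(12*1 + (-7 + 25 + 225 + 180 + 1620)) = -(12 + 2043) = -1*2055 = -2055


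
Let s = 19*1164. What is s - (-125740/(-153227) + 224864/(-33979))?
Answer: 115177141869696/5206500233 ≈ 22122.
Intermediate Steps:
s = 22116
s - (-125740/(-153227) + 224864/(-33979)) = 22116 - (-125740/(-153227) + 224864/(-33979)) = 22116 - (-125740*(-1/153227) + 224864*(-1/33979)) = 22116 - (125740/153227 - 224864/33979) = 22116 - 1*(-30182716668/5206500233) = 22116 + 30182716668/5206500233 = 115177141869696/5206500233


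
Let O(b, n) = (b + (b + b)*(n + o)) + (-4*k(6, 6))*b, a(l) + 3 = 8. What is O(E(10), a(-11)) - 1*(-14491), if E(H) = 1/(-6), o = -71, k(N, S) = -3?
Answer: 87065/6 ≈ 14511.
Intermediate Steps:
a(l) = 5 (a(l) = -3 + 8 = 5)
E(H) = -⅙
O(b, n) = 13*b + 2*b*(-71 + n) (O(b, n) = (b + (b + b)*(n - 71)) + (-4*(-3))*b = (b + (2*b)*(-71 + n)) + 12*b = (b + 2*b*(-71 + n)) + 12*b = 13*b + 2*b*(-71 + n))
O(E(10), a(-11)) - 1*(-14491) = -(-129 + 2*5)/6 - 1*(-14491) = -(-129 + 10)/6 + 14491 = -⅙*(-119) + 14491 = 119/6 + 14491 = 87065/6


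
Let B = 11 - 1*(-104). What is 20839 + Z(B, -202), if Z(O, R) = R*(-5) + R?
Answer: 21647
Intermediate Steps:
B = 115 (B = 11 + 104 = 115)
Z(O, R) = -4*R (Z(O, R) = -5*R + R = -4*R)
20839 + Z(B, -202) = 20839 - 4*(-202) = 20839 + 808 = 21647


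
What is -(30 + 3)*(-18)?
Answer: 594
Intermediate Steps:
-(30 + 3)*(-18) = -33*(-18) = -1*(-594) = 594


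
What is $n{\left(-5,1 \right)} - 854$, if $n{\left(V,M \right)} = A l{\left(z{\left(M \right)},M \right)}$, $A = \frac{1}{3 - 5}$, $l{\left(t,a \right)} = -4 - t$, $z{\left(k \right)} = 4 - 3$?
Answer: $- \frac{1703}{2} \approx -851.5$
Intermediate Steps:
$z{\left(k \right)} = 1$ ($z{\left(k \right)} = 4 - 3 = 1$)
$A = - \frac{1}{2}$ ($A = \frac{1}{-2} = - \frac{1}{2} \approx -0.5$)
$n{\left(V,M \right)} = \frac{5}{2}$ ($n{\left(V,M \right)} = - \frac{-4 - 1}{2} = \left(- \frac{1}{2}\right) \left(-5\right) = \frac{5}{2}$)
$n{\left(-5,1 \right)} - 854 = \frac{5}{2} - 854 = - \frac{1703}{2}$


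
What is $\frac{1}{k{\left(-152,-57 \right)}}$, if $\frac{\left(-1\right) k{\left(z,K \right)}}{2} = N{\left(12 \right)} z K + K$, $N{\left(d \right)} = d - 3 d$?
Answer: $\frac{1}{415986} \approx 2.4039 \cdot 10^{-6}$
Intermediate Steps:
$N{\left(d \right)} = - 2 d$
$k{\left(z,K \right)} = - 2 K + 48 K z$ ($k{\left(z,K \right)} = - 2 \left(\left(-2\right) 12 z K + K\right) = - 2 \left(- 24 z K + K\right) = - 2 \left(- 24 K z + K\right) = - 2 \left(K - 24 K z\right) = - 2 K + 48 K z$)
$\frac{1}{k{\left(-152,-57 \right)}} = \frac{1}{2 \left(-57\right) \left(-1 + 24 \left(-152\right)\right)} = \frac{1}{2 \left(-57\right) \left(-1 - 3648\right)} = \frac{1}{2 \left(-57\right) \left(-3649\right)} = \frac{1}{415986}$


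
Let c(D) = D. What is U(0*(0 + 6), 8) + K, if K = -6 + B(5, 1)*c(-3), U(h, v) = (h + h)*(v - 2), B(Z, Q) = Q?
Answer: -9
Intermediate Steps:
U(h, v) = 2*h*(-2 + v) (U(h, v) = (2*h)*(-2 + v) = 2*h*(-2 + v))
K = -9 (K = -6 + 1*(-3) = -6 - 3 = -9)
U(0*(0 + 6), 8) + K = 2*(0*(0 + 6))*(-2 + 8) - 9 = 2*(0*6)*6 - 9 = 2*0*6 - 9 = 0 - 9 = -9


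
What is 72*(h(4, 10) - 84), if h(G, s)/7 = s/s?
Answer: -5544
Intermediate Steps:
h(G, s) = 7 (h(G, s) = 7*(s/s) = 7*1 = 7)
72*(h(4, 10) - 84) = 72*(7 - 84) = 72*(-77) = -5544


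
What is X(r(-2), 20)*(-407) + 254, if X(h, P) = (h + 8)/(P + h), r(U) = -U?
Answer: 69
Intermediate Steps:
X(h, P) = (8 + h)/(P + h)
X(r(-2), 20)*(-407) + 254 = ((8 - 1*(-2))/(20 - 1*(-2)))*(-407) + 254 = ((8 + 2)/(20 + 2))*(-407) + 254 = (10/22)*(-407) + 254 = ((1/22)*10)*(-407) + 254 = (5/11)*(-407) + 254 = -185 + 254 = 69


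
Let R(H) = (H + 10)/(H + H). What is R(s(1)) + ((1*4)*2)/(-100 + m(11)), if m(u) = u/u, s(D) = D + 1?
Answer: 289/99 ≈ 2.9192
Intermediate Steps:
s(D) = 1 + D
m(u) = 1
R(H) = (10 + H)/(2*H) (R(H) = (10 + H)/((2*H)) = (10 + H)*(1/(2*H)) = (10 + H)/(2*H))
R(s(1)) + ((1*4)*2)/(-100 + m(11)) = (10 + (1 + 1))/(2*(1 + 1)) + ((1*4)*2)/(-100 + 1) = (½)*(10 + 2)/2 + (4*2)/(-99) = (½)*(½)*12 - 1/99*8 = 3 - 8/99 = 289/99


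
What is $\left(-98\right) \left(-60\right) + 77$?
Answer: $5957$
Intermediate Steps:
$\left(-98\right) \left(-60\right) + 77 = 5880 + 77 = 5957$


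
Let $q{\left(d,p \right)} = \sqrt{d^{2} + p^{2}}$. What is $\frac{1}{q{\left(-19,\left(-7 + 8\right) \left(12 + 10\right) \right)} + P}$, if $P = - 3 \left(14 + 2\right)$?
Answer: $- \frac{48}{1459} - \frac{13 \sqrt{5}}{1459} \approx -0.052823$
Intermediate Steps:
$P = -48$ ($P = \left(-3\right) 16 = -48$)
$\frac{1}{q{\left(-19,\left(-7 + 8\right) \left(12 + 10\right) \right)} + P} = \frac{1}{\sqrt{\left(-19\right)^{2} + \left(\left(-7 + 8\right) \left(12 + 10\right)\right)^{2}} - 48} = \frac{1}{\sqrt{361 + \left(1 \cdot 22\right)^{2}} - 48} = \frac{1}{\sqrt{361 + 22^{2}} - 48} = \frac{1}{\sqrt{361 + 484} - 48} = \frac{1}{\sqrt{845} - 48} = \frac{1}{13 \sqrt{5} - 48} = \frac{1}{-48 + 13 \sqrt{5}}$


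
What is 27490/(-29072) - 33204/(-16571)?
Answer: 254884949/240876056 ≈ 1.0582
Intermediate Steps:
27490/(-29072) - 33204/(-16571) = 27490*(-1/29072) - 33204*(-1/16571) = -13745/14536 + 33204/16571 = 254884949/240876056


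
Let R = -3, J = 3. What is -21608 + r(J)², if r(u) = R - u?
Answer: -21572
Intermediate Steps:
r(u) = -3 - u
-21608 + r(J)² = -21608 + (-3 - 1*3)² = -21608 + (-3 - 3)² = -21608 + (-6)² = -21608 + 36 = -21572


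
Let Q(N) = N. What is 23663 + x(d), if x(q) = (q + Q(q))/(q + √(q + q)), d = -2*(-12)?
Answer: 260317/11 - 4*√3/11 ≈ 23665.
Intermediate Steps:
d = 24
x(q) = 2*q/(q + √2*√q) (x(q) = (q + q)/(q + √(q + q)) = (2*q)/(q + √(2*q)) = (2*q)/(q + √2*√q) = 2*q/(q + √2*√q))
23663 + x(d) = 23663 + 2*24/(24 + √2*√24) = 23663 + 2*24/(24 + √2*(2*√6)) = 23663 + 2*24/(24 + 4*√3) = 23663 + 48/(24 + 4*√3)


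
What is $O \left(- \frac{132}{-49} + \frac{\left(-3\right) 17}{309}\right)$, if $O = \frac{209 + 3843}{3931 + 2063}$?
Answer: $\frac{25857838}{15125859} \approx 1.7095$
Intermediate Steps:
$O = \frac{2026}{2997}$ ($O = \frac{4052}{5994} = 4052 \cdot \frac{1}{5994} = \frac{2026}{2997} \approx 0.67601$)
$O \left(- \frac{132}{-49} + \frac{\left(-3\right) 17}{309}\right) = \frac{2026 \left(- \frac{132}{-49} + \frac{\left(-3\right) 17}{309}\right)}{2997} = \frac{2026 \left(\left(-132\right) \left(- \frac{1}{49}\right) - \frac{17}{103}\right)}{2997} = \frac{2026 \left(\frac{132}{49} - \frac{17}{103}\right)}{2997} = \frac{2026}{2997} \cdot \frac{12763}{5047} = \frac{25857838}{15125859}$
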